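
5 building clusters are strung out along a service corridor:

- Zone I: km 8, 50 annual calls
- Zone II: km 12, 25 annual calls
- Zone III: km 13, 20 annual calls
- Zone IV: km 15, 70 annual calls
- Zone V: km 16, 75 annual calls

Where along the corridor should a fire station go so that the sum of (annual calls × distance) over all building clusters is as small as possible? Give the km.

For a sum of weighted absolute distances on a line, the optimum is the weighted median (not the mean). Total weight W = 240; half-weight = 120.
Sort by position and accumulate weight:
  km 8 (Zone I, w=50) → cum 50
  km 12 (Zone II, w=25) → cum 75
  km 13 (Zone III, w=20) → cum 95
  km 15 (Zone IV, w=70) → cum 165  ≥ 120 → median here
  km 16 (Zone V, w=75) → cum 240
Optimal location: km 15.

x = 15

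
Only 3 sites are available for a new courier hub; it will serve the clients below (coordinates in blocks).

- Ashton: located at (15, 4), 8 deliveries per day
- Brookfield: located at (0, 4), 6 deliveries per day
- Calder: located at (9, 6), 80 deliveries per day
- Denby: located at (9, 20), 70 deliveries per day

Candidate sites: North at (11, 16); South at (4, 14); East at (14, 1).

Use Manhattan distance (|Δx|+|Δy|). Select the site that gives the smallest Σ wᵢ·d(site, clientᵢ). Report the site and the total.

North, total 1646 blocks

Total weighted distance at each candidate:
  North (11, 16): total = 1646
  South (4, 14): total = 2062
  East (14, 1): total = 2614
Minimum is at North with total 1646 blocks.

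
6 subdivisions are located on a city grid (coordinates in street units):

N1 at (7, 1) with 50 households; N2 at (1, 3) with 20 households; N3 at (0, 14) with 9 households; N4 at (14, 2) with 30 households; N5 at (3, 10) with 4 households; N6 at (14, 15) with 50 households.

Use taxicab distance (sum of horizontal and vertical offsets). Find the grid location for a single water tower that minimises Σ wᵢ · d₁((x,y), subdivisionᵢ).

Manhattan distance separates: Σwᵢ(|x−xᵢ|+|y−yᵢ|) = Σwᵢ|x−xᵢ| + Σwᵢ|y−yᵢ|, so x and y are optimised independently as 1-D weighted medians.
Total weight W = 163; half = 81.5.
x-coordinate, sorted with cumulative weight:
  x=0 (N3, w=9) cum 9
  x=1 (N2, w=20) cum 29
  x=3 (N5, w=4) cum 33
  x=7 (N1, w=50) cum 83  ← median
  x=14 (N4, w=30) cum 113
  x=14 (N6, w=50) cum 163
⇒ x* = 7
y-coordinate, sorted with cumulative weight:
  y=1 (N1, w=50) cum 50
  y=2 (N4, w=30) cum 80
  y=3 (N2, w=20) cum 100  ← median
  y=10 (N5, w=4) cum 104
  y=14 (N3, w=9) cum 113
  y=15 (N6, w=50) cum 163
⇒ y* = 3

(7, 3)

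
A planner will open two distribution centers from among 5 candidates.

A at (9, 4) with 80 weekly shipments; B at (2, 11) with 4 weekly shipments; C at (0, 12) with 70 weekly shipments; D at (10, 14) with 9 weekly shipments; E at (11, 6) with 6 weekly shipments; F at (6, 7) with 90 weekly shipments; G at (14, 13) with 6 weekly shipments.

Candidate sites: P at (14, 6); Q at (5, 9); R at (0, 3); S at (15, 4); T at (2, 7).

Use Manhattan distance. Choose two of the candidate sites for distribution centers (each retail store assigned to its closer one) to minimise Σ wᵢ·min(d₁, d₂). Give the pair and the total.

Evaluate every pair (each demand assigned to the nearer of the two):
  {Q, S}: total = 1516
  {P, Q}: total = 1560
  {S, T}: total = 1577
  {P, T}: total = 1594
  {Q, T}: total = 1718
  {Q, R}: total = 1792
  {R, T}: total = 1969
  {P, R}: total = 2208
  {R, S}: total = 2281
  {P, S}: total = 2926
Best pair: {Q, S} with total 1516.

{Q, S}, total 1516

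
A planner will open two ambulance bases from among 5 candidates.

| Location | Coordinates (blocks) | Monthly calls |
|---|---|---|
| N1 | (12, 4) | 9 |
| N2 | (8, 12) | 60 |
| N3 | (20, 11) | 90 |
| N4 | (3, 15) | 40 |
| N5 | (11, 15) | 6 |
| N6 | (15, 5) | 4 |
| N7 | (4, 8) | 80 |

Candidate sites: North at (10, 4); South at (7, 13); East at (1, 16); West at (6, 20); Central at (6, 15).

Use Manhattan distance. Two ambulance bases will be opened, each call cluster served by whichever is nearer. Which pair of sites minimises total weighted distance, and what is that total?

{North, South}, total 2428

Evaluate every pair (each demand assigned to the nearer of the two):
  {North, South}: total = 2428
  {South, Central}: total = 2450
  {South, East}: total = 2456
  {South, West}: total = 2576
  {North, Central}: total = 2742
  {East, Central}: total = 3019
  {West, Central}: total = 3019
  {North, East}: total = 3158
  {North, West}: total = 3352
  {East, West}: total = 4024
Best pair: {North, South} with total 2428.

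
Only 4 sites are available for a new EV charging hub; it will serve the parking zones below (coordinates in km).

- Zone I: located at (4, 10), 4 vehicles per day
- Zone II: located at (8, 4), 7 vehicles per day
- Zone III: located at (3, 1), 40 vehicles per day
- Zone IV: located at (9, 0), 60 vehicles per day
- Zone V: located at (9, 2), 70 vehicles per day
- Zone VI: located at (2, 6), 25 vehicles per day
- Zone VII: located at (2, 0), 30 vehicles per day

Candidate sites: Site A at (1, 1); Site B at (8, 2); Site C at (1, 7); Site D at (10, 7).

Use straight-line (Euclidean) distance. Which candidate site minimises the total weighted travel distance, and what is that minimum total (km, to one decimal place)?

Site B, total 827.9 km

Total weighted distance at each candidate:
  Site A (1, 1): total = 1389.3
  Site B (8, 2): total = 827.9
  Site C (1, 7): total = 1868.9
  Site D (10, 7): total = 1722.5
Minimum is at Site B with total 827.9 km.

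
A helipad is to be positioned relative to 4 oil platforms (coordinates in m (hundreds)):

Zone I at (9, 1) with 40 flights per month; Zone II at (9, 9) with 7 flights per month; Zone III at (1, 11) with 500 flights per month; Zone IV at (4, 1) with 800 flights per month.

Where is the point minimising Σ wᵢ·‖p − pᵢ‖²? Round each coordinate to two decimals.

(3.06, 4.75)

The minimiser of Σwᵢ‖p−pᵢ‖² is the weighted centroid p* = (Σwᵢpᵢ)/(Σwᵢ).
Σwᵢ = 1347.
Σwᵢxᵢ = 40·9 + 7·9 + 500·1 + 800·4 = 4123.
Σwᵢyᵢ = 40·1 + 7·9 + 500·11 + 800·1 = 6403.
x* = 4123/1347 = 3.06, y* = 6403/1347 = 4.75.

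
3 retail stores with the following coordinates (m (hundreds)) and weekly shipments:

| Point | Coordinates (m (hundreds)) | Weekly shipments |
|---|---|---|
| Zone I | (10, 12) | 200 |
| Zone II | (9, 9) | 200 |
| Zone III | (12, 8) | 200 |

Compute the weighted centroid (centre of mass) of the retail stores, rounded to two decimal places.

(10.33, 9.67)

The minimiser of Σwᵢ‖p−pᵢ‖² is the weighted centroid p* = (Σwᵢpᵢ)/(Σwᵢ).
Σwᵢ = 600.
Σwᵢxᵢ = 200·10 + 200·9 + 200·12 = 6200.
Σwᵢyᵢ = 200·12 + 200·9 + 200·8 = 5800.
x* = 6200/600 = 10.33, y* = 5800/600 = 9.67.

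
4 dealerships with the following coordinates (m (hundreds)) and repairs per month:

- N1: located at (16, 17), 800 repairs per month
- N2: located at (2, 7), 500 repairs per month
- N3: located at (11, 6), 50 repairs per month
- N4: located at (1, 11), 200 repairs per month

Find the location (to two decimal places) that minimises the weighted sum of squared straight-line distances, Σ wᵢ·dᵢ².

(9.39, 12.65)

The minimiser of Σwᵢ‖p−pᵢ‖² is the weighted centroid p* = (Σwᵢpᵢ)/(Σwᵢ).
Σwᵢ = 1550.
Σwᵢxᵢ = 800·16 + 500·2 + 50·11 + 200·1 = 14550.
Σwᵢyᵢ = 800·17 + 500·7 + 50·6 + 200·11 = 19600.
x* = 14550/1550 = 9.39, y* = 19600/1550 = 12.65.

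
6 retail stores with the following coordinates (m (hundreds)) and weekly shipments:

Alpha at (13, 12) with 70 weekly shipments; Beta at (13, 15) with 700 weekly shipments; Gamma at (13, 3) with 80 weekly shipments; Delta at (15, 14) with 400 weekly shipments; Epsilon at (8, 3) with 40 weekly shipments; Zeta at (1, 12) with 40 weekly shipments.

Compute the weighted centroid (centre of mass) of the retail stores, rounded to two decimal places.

(13.09, 13.37)

The minimiser of Σwᵢ‖p−pᵢ‖² is the weighted centroid p* = (Σwᵢpᵢ)/(Σwᵢ).
Σwᵢ = 1330.
Σwᵢxᵢ = 70·13 + 700·13 + 80·13 + 400·15 + 40·8 + 40·1 = 17410.
Σwᵢyᵢ = 70·12 + 700·15 + 80·3 + 400·14 + 40·3 + 40·12 = 17780.
x* = 17410/1330 = 13.09, y* = 17780/1330 = 13.37.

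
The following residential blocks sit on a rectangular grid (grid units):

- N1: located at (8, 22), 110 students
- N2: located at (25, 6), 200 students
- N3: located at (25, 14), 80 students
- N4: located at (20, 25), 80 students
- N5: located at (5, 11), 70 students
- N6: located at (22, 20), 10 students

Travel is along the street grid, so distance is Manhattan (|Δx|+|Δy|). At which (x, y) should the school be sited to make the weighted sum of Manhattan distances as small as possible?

(25, 14)

Manhattan distance separates: Σwᵢ(|x−xᵢ|+|y−yᵢ|) = Σwᵢ|x−xᵢ| + Σwᵢ|y−yᵢ|, so x and y are optimised independently as 1-D weighted medians.
Total weight W = 550; half = 275.
x-coordinate, sorted with cumulative weight:
  x=5 (N5, w=70) cum 70
  x=8 (N1, w=110) cum 180
  x=20 (N4, w=80) cum 260
  x=22 (N6, w=10) cum 270
  x=25 (N2, w=200) cum 470  ← median
  x=25 (N3, w=80) cum 550
⇒ x* = 25
y-coordinate, sorted with cumulative weight:
  y=6 (N2, w=200) cum 200
  y=11 (N5, w=70) cum 270
  y=14 (N3, w=80) cum 350  ← median
  y=20 (N6, w=10) cum 360
  y=22 (N1, w=110) cum 470
  y=25 (N4, w=80) cum 550
⇒ y* = 14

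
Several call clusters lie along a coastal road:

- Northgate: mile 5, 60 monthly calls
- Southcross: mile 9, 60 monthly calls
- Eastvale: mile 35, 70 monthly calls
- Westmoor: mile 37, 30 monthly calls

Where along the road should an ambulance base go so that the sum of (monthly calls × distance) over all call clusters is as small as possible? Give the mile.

For a sum of weighted absolute distances on a line, the optimum is the weighted median (not the mean). Total weight W = 220; half-weight = 110.
Sort by position and accumulate weight:
  mile 5 (Northgate, w=60) → cum 60
  mile 9 (Southcross, w=60) → cum 120  ≥ 110 → median here
  mile 35 (Eastvale, w=70) → cum 190
  mile 37 (Westmoor, w=30) → cum 220
Optimal location: mile 9.

x = 9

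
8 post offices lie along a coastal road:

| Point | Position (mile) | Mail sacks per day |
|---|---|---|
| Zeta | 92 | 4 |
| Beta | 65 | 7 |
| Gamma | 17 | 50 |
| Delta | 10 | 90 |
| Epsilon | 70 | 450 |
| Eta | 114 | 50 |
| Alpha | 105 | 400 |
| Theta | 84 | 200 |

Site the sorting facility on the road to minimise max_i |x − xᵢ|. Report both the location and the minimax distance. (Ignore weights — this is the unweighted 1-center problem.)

location 62, max distance 52

The 1-center on a line is the midpoint of the two extreme points: leftmost at 10, rightmost at 114.
Optimal location = (10 + 114)/2 = 62; maximum distance = (114 − 10)/2 = 52.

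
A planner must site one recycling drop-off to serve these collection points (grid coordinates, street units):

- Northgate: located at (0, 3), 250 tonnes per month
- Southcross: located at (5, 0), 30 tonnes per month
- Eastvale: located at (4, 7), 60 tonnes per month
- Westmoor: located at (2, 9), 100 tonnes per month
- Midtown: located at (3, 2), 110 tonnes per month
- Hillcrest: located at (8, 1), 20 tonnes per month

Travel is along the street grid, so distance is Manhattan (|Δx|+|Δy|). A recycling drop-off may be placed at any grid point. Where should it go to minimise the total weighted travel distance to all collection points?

Manhattan distance separates: Σwᵢ(|x−xᵢ|+|y−yᵢ|) = Σwᵢ|x−xᵢ| + Σwᵢ|y−yᵢ|, so x and y are optimised independently as 1-D weighted medians.
Total weight W = 570; half = 285.
x-coordinate, sorted with cumulative weight:
  x=0 (Northgate, w=250) cum 250
  x=2 (Westmoor, w=100) cum 350  ← median
  x=3 (Midtown, w=110) cum 460
  x=4 (Eastvale, w=60) cum 520
  x=5 (Southcross, w=30) cum 550
  x=8 (Hillcrest, w=20) cum 570
⇒ x* = 2
y-coordinate, sorted with cumulative weight:
  y=0 (Southcross, w=30) cum 30
  y=1 (Hillcrest, w=20) cum 50
  y=2 (Midtown, w=110) cum 160
  y=3 (Northgate, w=250) cum 410  ← median
  y=7 (Eastvale, w=60) cum 470
  y=9 (Westmoor, w=100) cum 570
⇒ y* = 3

(2, 3)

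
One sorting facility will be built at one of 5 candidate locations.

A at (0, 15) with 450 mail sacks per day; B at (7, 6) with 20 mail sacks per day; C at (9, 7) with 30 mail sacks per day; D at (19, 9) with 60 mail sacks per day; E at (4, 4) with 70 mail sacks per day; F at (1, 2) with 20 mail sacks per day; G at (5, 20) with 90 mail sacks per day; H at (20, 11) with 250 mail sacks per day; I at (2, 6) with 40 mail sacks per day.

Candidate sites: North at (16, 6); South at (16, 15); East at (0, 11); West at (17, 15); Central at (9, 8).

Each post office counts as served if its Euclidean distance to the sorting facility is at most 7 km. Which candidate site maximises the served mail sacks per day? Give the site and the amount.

East, covering 490

Coverage radius r = 7 km; a point is covered iff (Δx)²+(Δy)² ≤ 7² = 49.
  North (16, 6): covers {D, H} → 310
  South (16, 15): covers {D, H} → 310
  East (0, 11): covers {A, I} → 490
  West (17, 15): covers {D, H} → 310
  Central (9, 8): covers {B, C, E} → 120
Maximum coverage at East: 490 mail sacks per day.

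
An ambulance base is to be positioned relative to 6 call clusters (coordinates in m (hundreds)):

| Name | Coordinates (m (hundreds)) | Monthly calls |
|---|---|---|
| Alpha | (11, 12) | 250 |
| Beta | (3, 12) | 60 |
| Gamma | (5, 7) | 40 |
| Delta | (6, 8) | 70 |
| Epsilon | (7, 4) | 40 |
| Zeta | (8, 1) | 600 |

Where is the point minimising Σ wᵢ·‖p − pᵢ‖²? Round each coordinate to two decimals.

(8.14, 5.02)

The minimiser of Σwᵢ‖p−pᵢ‖² is the weighted centroid p* = (Σwᵢpᵢ)/(Σwᵢ).
Σwᵢ = 1060.
Σwᵢxᵢ = 250·11 + 60·3 + 40·5 + 70·6 + 40·7 + 600·8 = 8630.
Σwᵢyᵢ = 250·12 + 60·12 + 40·7 + 70·8 + 40·4 + 600·1 = 5320.
x* = 8630/1060 = 8.14, y* = 5320/1060 = 5.02.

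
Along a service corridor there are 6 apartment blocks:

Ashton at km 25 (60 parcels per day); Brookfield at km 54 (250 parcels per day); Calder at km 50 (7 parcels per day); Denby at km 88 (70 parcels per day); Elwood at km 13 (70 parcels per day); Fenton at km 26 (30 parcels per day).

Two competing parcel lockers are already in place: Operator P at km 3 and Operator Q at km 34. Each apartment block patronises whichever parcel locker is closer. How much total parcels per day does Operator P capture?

The indifferent point is the midpoint (3+34)/2 = 18.5; apartment blocks left of it (closer to Operator P at 3) go to Operator P, those right go to Operator Q.
  Elwood at 13 (w=70) → Operator P
  Ashton at 25 (w=60) → Operator Q
  Fenton at 26 (w=30) → Operator Q
  Calder at 50 (w=7) → Operator Q
  Brookfield at 54 (w=250) → Operator Q
  Denby at 88 (w=70) → Operator Q
Operator P captures 70; Operator Q captures 417.

70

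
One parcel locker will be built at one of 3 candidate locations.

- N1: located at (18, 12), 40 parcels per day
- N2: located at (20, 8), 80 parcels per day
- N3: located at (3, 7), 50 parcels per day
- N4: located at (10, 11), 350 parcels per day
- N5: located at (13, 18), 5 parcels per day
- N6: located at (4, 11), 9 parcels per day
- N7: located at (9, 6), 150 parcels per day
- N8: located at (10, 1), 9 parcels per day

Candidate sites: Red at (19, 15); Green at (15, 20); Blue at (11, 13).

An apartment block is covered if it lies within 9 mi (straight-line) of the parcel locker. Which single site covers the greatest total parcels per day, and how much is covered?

Blue, covering 554

Coverage radius r = 9 mi; a point is covered iff (Δx)²+(Δy)² ≤ 9² = 81.
  Red (19, 15): covers {N1, N2, N5} → 125
  Green (15, 20): covers {N1, N5} → 45
  Blue (11, 13): covers {N1, N4, N5, N6, N7} → 554
Maximum coverage at Blue: 554 parcels per day.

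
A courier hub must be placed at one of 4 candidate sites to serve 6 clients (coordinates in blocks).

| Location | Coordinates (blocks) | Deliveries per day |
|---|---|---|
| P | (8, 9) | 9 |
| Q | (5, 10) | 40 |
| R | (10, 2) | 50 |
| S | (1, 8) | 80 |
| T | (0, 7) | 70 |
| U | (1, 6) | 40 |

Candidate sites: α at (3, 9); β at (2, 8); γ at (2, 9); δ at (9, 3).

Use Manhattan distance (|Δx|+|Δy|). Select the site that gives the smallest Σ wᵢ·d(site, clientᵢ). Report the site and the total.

Total weighted distance at each candidate:
  α (3, 9): total = 1655
  β (2, 8): total = 1373
  γ (2, 9): total = 1564
  δ (9, 3): total = 2993
Minimum is at β with total 1373 blocks.

β, total 1373 blocks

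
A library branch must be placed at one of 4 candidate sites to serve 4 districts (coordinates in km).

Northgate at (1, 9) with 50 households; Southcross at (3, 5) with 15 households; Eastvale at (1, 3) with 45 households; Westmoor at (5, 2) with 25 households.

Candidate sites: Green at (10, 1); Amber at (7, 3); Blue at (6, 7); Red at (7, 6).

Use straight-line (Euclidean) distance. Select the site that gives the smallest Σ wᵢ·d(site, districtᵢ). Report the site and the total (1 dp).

Blue, total 739.0 km

Total weighted distance at each candidate:
  Green (10, 1): total = 1265.4
  Amber (7, 3): total = 817.2
  Blue (6, 7): total = 739.0
  Red (7, 6): total = 810.9
Minimum is at Blue with total 739.0 km.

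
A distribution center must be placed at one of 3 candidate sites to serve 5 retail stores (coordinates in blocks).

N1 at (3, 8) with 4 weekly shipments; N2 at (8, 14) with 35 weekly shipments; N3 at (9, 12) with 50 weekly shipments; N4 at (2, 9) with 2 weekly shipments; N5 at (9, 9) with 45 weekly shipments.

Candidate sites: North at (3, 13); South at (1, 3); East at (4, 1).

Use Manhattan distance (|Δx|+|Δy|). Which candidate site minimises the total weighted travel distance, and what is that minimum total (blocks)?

North, total 1040 blocks

Total weighted distance at each candidate:
  North (3, 13): total = 1040
  South (1, 3): total = 2152
  East (4, 1): total = 2032
Minimum is at North with total 1040 blocks.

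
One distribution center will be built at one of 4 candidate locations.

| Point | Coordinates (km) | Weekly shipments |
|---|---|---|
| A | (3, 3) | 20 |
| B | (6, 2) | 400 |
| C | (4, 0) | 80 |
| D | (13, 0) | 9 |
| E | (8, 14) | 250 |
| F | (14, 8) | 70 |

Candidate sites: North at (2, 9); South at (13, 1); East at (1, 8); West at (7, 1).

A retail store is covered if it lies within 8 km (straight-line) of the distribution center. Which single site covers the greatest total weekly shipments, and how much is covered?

Coverage radius r = 8 km; a point is covered iff (Δx)²+(Δy)² ≤ 8² = 64.
  North (2, 9): covers {A, E} → 270
  South (13, 1): covers {B, D, F} → 479
  East (1, 8): covers {A, B} → 420
  West (7, 1): covers {A, B, C, D} → 509
Maximum coverage at West: 509 weekly shipments.

West, covering 509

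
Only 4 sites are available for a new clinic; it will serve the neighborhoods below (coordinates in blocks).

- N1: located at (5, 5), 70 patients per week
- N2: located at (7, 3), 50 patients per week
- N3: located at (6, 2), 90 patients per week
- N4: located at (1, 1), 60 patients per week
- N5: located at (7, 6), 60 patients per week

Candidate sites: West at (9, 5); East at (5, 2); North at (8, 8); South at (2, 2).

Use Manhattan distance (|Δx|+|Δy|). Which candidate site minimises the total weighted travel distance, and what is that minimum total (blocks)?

Total weighted distance at each candidate:
  West (9, 5): total = 1920
  East (5, 2): total = 1110
  North (8, 8): total = 2460
  South (2, 2): total = 1740
Minimum is at East with total 1110 blocks.

East, total 1110 blocks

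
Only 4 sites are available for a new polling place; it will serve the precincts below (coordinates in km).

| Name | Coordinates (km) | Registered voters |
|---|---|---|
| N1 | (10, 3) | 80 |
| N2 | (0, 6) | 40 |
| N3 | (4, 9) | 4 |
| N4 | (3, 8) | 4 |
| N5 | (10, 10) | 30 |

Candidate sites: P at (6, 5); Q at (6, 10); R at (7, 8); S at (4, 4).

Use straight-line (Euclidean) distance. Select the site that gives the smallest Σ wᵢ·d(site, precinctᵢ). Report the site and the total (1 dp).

Total weighted distance at each candidate:
  P (6, 5): total = 828.0
  Q (6, 10): total = 1076.8
  R (7, 8): total = 894.5
  S (4, 4): total = 956.6
Minimum is at P with total 828.0 km.

P, total 828.0 km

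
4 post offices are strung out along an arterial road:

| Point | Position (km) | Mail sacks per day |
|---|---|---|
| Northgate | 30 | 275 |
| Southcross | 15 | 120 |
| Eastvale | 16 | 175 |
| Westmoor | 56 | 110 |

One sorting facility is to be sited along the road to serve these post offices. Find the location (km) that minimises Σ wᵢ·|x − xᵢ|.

x = 30

For a sum of weighted absolute distances on a line, the optimum is the weighted median (not the mean). Total weight W = 680; half-weight = 340.
Sort by position and accumulate weight:
  km 15 (Southcross, w=120) → cum 120
  km 16 (Eastvale, w=175) → cum 295
  km 30 (Northgate, w=275) → cum 570  ≥ 340 → median here
  km 56 (Westmoor, w=110) → cum 680
Optimal location: km 30.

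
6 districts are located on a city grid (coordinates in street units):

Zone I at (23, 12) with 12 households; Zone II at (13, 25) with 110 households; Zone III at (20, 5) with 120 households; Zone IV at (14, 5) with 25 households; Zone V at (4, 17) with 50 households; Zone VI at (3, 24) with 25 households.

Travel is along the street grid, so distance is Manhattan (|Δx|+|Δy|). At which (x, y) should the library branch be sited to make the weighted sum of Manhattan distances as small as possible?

(13, 17)

Manhattan distance separates: Σwᵢ(|x−xᵢ|+|y−yᵢ|) = Σwᵢ|x−xᵢ| + Σwᵢ|y−yᵢ|, so x and y are optimised independently as 1-D weighted medians.
Total weight W = 342; half = 171.
x-coordinate, sorted with cumulative weight:
  x=3 (Zone VI, w=25) cum 25
  x=4 (Zone V, w=50) cum 75
  x=13 (Zone II, w=110) cum 185  ← median
  x=14 (Zone IV, w=25) cum 210
  x=20 (Zone III, w=120) cum 330
  x=23 (Zone I, w=12) cum 342
⇒ x* = 13
y-coordinate, sorted with cumulative weight:
  y=5 (Zone III, w=120) cum 120
  y=5 (Zone IV, w=25) cum 145
  y=12 (Zone I, w=12) cum 157
  y=17 (Zone V, w=50) cum 207  ← median
  y=24 (Zone VI, w=25) cum 232
  y=25 (Zone II, w=110) cum 342
⇒ y* = 17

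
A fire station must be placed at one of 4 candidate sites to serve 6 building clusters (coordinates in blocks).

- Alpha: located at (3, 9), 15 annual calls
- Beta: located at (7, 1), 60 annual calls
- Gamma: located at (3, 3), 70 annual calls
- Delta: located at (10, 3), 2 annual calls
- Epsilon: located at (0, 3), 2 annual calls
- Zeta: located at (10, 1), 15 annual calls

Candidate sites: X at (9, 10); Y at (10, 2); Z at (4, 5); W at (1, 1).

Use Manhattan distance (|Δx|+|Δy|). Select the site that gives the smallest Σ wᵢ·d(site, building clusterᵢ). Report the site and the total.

Z, total 883 blocks

Total weighted distance at each candidate:
  X (9, 10): total = 1873
  Y (10, 2): total = 1049
  Z (4, 5): total = 883
  W (1, 1): total = 953
Minimum is at Z with total 883 blocks.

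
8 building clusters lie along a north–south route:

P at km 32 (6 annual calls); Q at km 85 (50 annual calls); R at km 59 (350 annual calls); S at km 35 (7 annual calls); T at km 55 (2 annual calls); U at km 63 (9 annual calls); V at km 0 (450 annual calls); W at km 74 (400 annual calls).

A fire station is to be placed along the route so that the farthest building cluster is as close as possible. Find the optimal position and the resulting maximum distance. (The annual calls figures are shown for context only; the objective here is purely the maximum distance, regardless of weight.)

The 1-center on a line is the midpoint of the two extreme points: leftmost at 0, rightmost at 85.
Optimal location = (0 + 85)/2 = 42.5; maximum distance = (85 − 0)/2 = 42.5.

location 42.5, max distance 42.5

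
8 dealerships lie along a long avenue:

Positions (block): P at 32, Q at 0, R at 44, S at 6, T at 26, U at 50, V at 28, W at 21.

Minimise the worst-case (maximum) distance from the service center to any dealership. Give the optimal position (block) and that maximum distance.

location 25, max distance 25

The 1-center on a line is the midpoint of the two extreme points: leftmost at 0, rightmost at 50.
Optimal location = (0 + 50)/2 = 25; maximum distance = (50 − 0)/2 = 25.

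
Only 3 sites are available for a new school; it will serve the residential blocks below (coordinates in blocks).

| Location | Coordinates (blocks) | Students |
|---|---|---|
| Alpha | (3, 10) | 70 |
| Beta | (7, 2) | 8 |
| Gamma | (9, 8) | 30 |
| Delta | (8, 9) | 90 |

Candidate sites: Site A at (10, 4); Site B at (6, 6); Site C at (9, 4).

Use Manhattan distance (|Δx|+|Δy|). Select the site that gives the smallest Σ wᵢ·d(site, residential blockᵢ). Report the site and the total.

Total weighted distance at each candidate:
  Site A (10, 4): total = 1730
  Site B (6, 6): total = 1130
  Site C (9, 4): total = 1532
Minimum is at Site B with total 1130 blocks.

Site B, total 1130 blocks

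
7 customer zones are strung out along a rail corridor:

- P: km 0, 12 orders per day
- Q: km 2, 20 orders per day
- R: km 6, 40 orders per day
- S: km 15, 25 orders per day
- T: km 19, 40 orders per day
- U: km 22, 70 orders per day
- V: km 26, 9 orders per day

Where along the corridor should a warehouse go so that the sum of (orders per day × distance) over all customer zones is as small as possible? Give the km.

x = 19

For a sum of weighted absolute distances on a line, the optimum is the weighted median (not the mean). Total weight W = 216; half-weight = 108.
Sort by position and accumulate weight:
  km 0 (P, w=12) → cum 12
  km 2 (Q, w=20) → cum 32
  km 6 (R, w=40) → cum 72
  km 15 (S, w=25) → cum 97
  km 19 (T, w=40) → cum 137  ≥ 108 → median here
  km 22 (U, w=70) → cum 207
  km 26 (V, w=9) → cum 216
Optimal location: km 19.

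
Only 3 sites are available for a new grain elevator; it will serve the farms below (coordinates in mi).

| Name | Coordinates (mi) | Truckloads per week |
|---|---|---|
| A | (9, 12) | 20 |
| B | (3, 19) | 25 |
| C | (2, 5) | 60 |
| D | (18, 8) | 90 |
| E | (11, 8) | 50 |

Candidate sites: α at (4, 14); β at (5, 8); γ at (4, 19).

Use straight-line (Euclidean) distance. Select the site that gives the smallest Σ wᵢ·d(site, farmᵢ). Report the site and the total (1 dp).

Total weighted distance at each candidate:
  α (4, 14): total = 2620.2
  β (5, 8): total = 2117.2
  γ (4, 19): total = 3299.9
Minimum is at β with total 2117.2 mi.

β, total 2117.2 mi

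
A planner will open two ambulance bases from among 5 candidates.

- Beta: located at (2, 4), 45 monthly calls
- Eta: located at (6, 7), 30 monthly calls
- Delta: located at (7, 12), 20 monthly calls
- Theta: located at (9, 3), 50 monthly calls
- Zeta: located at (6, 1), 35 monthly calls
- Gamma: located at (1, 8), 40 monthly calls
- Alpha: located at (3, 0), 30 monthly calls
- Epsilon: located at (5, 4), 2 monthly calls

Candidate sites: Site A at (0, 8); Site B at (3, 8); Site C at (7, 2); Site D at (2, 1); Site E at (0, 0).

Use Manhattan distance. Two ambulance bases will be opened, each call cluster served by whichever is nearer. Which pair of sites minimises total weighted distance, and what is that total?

{Site B, Site C}, total 993

Evaluate every pair (each demand assigned to the nearer of the two):
  {Site B, Site C}: total = 993
  {Site A, Site C}: total = 1098
  {Site C, Site D}: total = 1123
  {Site B, Site D}: total = 1157
  {Site A, Site D}: total = 1267
  {Site C, Site E}: total = 1328
  {Site B, Site E}: total = 1482
  {Site A, Site E}: total = 1693
  {Site A, Site B}: total = 1697
  {Site D, Site E}: total = 1737
Best pair: {Site B, Site C} with total 993.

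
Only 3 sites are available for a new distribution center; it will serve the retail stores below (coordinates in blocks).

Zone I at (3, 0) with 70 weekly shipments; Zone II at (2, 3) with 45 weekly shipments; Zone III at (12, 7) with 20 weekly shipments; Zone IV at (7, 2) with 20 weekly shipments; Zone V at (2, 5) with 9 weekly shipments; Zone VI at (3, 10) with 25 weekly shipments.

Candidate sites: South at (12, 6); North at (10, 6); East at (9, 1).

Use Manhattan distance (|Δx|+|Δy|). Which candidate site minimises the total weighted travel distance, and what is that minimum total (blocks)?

East, total 1609 blocks

Total weighted distance at each candidate:
  South (12, 6): total = 2259
  North (10, 6): total = 1961
  East (9, 1): total = 1609
Minimum is at East with total 1609 blocks.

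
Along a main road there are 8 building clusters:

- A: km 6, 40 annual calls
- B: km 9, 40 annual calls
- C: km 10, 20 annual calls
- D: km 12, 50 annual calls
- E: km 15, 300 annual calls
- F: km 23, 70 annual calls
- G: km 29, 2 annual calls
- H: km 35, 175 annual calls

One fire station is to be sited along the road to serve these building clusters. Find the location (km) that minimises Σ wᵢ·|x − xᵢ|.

x = 15

For a sum of weighted absolute distances on a line, the optimum is the weighted median (not the mean). Total weight W = 697; half-weight = 348.5.
Sort by position and accumulate weight:
  km 6 (A, w=40) → cum 40
  km 9 (B, w=40) → cum 80
  km 10 (C, w=20) → cum 100
  km 12 (D, w=50) → cum 150
  km 15 (E, w=300) → cum 450  ≥ 348.5 → median here
  km 23 (F, w=70) → cum 520
  km 29 (G, w=2) → cum 522
  km 35 (H, w=175) → cum 697
Optimal location: km 15.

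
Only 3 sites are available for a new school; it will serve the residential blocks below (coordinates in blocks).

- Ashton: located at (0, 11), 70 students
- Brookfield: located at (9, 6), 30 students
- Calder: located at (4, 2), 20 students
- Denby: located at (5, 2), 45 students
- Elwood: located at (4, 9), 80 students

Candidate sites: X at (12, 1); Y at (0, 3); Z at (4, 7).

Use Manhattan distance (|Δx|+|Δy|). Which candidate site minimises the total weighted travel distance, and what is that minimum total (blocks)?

Z, total 1270 blocks

Total weighted distance at each candidate:
  X (12, 1): total = 3600
  Y (0, 3): total = 2090
  Z (4, 7): total = 1270
Minimum is at Z with total 1270 blocks.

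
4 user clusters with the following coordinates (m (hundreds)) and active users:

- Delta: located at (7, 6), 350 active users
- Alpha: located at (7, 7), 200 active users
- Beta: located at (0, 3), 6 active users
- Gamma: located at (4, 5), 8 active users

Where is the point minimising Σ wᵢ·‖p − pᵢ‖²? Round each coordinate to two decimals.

(6.88, 6.31)

The minimiser of Σwᵢ‖p−pᵢ‖² is the weighted centroid p* = (Σwᵢpᵢ)/(Σwᵢ).
Σwᵢ = 564.
Σwᵢxᵢ = 350·7 + 200·7 + 6·0 + 8·4 = 3882.
Σwᵢyᵢ = 350·6 + 200·7 + 6·3 + 8·5 = 3558.
x* = 3882/564 = 6.88, y* = 3558/564 = 6.31.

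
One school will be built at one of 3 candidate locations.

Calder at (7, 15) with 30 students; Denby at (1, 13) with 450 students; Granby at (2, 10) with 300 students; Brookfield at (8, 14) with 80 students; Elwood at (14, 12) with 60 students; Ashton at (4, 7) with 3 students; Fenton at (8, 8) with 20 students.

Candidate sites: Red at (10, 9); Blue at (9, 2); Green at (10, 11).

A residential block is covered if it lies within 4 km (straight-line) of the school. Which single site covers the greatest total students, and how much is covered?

Green, covering 100

Coverage radius r = 4 km; a point is covered iff (Δx)²+(Δy)² ≤ 4² = 16.
  Red (10, 9): covers {Fenton} → 20
  Blue (9, 2): covers {none} → 0
  Green (10, 11): covers {Brookfield, Fenton} → 100
Maximum coverage at Green: 100 students.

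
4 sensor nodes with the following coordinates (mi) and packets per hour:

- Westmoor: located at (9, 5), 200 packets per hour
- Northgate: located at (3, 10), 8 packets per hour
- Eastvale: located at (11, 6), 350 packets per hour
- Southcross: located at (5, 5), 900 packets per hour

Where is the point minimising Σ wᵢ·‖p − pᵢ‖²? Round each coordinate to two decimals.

The minimiser of Σwᵢ‖p−pᵢ‖² is the weighted centroid p* = (Σwᵢpᵢ)/(Σwᵢ).
Σwᵢ = 1458.
Σwᵢxᵢ = 200·9 + 8·3 + 350·11 + 900·5 = 10174.
Σwᵢyᵢ = 200·5 + 8·10 + 350·6 + 900·5 = 7680.
x* = 10174/1458 = 6.98, y* = 7680/1458 = 5.27.

(6.98, 5.27)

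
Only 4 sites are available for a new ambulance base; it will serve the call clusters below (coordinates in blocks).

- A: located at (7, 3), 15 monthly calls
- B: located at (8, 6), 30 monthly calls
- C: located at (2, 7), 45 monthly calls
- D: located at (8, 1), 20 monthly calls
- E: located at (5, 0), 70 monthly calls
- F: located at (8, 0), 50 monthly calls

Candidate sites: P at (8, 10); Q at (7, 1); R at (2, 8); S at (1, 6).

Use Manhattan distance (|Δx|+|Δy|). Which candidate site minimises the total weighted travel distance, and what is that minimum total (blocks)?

Total weighted distance at each candidate:
  P (8, 10): total = 2235
  Q (7, 1): total = 1035
  R (2, 8): total = 2165
  S (1, 6): total = 2025
Minimum is at Q with total 1035 blocks.

Q, total 1035 blocks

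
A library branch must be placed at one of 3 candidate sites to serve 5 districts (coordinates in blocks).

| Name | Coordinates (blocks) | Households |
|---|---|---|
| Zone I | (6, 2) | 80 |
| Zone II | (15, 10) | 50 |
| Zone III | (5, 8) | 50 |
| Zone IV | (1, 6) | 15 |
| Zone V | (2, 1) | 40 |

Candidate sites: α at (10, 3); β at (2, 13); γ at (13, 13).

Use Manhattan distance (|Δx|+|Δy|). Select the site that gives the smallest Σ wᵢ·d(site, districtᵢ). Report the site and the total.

α, total 2080 blocks

Total weighted distance at each candidate:
  α (10, 3): total = 2080
  β (2, 13): total = 3000
  γ (13, 13): total = 3545
Minimum is at α with total 2080 blocks.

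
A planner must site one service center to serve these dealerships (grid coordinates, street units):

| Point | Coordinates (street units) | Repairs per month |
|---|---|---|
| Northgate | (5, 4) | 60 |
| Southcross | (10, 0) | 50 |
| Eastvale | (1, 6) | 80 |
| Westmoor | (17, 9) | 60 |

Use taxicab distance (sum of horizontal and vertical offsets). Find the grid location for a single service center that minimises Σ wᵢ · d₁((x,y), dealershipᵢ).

(5, 6)

Manhattan distance separates: Σwᵢ(|x−xᵢ|+|y−yᵢ|) = Σwᵢ|x−xᵢ| + Σwᵢ|y−yᵢ|, so x and y are optimised independently as 1-D weighted medians.
Total weight W = 250; half = 125.
x-coordinate, sorted with cumulative weight:
  x=1 (Eastvale, w=80) cum 80
  x=5 (Northgate, w=60) cum 140  ← median
  x=10 (Southcross, w=50) cum 190
  x=17 (Westmoor, w=60) cum 250
⇒ x* = 5
y-coordinate, sorted with cumulative weight:
  y=0 (Southcross, w=50) cum 50
  y=4 (Northgate, w=60) cum 110
  y=6 (Eastvale, w=80) cum 190  ← median
  y=9 (Westmoor, w=60) cum 250
⇒ y* = 6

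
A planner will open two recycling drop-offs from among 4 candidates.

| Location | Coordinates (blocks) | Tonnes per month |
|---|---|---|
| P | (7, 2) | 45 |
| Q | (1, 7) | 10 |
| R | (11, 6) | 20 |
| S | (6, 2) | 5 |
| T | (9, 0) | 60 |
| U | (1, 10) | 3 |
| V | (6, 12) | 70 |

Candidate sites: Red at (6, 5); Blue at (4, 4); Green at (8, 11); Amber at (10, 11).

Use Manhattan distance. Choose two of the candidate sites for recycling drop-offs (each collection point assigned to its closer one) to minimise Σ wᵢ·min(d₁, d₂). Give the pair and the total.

{Red, Green}, total 1099

Evaluate every pair (each demand assigned to the nearer of the two):
  {Red, Green}: total = 1099
  {Blue, Green}: total = 1239
  {Red, Amber}: total = 1245
  {Blue, Amber}: total = 1342
  {Red, Blue}: total = 1372
  {Green, Amber}: total = 1689
Best pair: {Red, Green} with total 1099.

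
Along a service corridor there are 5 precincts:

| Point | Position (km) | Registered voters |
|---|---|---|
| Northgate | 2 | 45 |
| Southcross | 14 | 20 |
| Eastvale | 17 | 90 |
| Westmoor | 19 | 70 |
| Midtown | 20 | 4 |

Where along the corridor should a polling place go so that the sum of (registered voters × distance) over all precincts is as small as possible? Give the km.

For a sum of weighted absolute distances on a line, the optimum is the weighted median (not the mean). Total weight W = 229; half-weight = 114.5.
Sort by position and accumulate weight:
  km 2 (Northgate, w=45) → cum 45
  km 14 (Southcross, w=20) → cum 65
  km 17 (Eastvale, w=90) → cum 155  ≥ 114.5 → median here
  km 19 (Westmoor, w=70) → cum 225
  km 20 (Midtown, w=4) → cum 229
Optimal location: km 17.

x = 17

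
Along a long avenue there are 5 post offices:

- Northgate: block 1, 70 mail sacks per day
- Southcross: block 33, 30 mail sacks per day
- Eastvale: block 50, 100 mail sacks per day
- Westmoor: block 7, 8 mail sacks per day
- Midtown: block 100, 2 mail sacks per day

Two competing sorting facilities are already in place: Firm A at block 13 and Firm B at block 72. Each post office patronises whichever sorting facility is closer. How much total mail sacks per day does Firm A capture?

The indifferent point is the midpoint (13+72)/2 = 42.5; post offices left of it (closer to Firm A at 13) go to Firm A, those right go to Firm B.
  Northgate at 1 (w=70) → Firm A
  Westmoor at 7 (w=8) → Firm A
  Southcross at 33 (w=30) → Firm A
  Eastvale at 50 (w=100) → Firm B
  Midtown at 100 (w=2) → Firm B
Firm A captures 108; Firm B captures 102.

108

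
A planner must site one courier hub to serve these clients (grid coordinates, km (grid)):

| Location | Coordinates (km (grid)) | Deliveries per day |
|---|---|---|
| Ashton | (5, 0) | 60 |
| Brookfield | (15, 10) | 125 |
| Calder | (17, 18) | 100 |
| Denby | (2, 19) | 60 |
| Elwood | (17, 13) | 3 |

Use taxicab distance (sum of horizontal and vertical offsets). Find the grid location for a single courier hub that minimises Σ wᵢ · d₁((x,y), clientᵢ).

(15, 10)

Manhattan distance separates: Σwᵢ(|x−xᵢ|+|y−yᵢ|) = Σwᵢ|x−xᵢ| + Σwᵢ|y−yᵢ|, so x and y are optimised independently as 1-D weighted medians.
Total weight W = 348; half = 174.
x-coordinate, sorted with cumulative weight:
  x=2 (Denby, w=60) cum 60
  x=5 (Ashton, w=60) cum 120
  x=15 (Brookfield, w=125) cum 245  ← median
  x=17 (Calder, w=100) cum 345
  x=17 (Elwood, w=3) cum 348
⇒ x* = 15
y-coordinate, sorted with cumulative weight:
  y=0 (Ashton, w=60) cum 60
  y=10 (Brookfield, w=125) cum 185  ← median
  y=13 (Elwood, w=3) cum 188
  y=18 (Calder, w=100) cum 288
  y=19 (Denby, w=60) cum 348
⇒ y* = 10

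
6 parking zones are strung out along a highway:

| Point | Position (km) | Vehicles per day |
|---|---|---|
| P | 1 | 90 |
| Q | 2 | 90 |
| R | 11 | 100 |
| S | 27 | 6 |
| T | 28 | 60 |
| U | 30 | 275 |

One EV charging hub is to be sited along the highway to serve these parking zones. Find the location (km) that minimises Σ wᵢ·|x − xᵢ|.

For a sum of weighted absolute distances on a line, the optimum is the weighted median (not the mean). Total weight W = 621; half-weight = 310.5.
Sort by position and accumulate weight:
  km 1 (P, w=90) → cum 90
  km 2 (Q, w=90) → cum 180
  km 11 (R, w=100) → cum 280
  km 27 (S, w=6) → cum 286
  km 28 (T, w=60) → cum 346  ≥ 310.5 → median here
  km 30 (U, w=275) → cum 621
Optimal location: km 28.

x = 28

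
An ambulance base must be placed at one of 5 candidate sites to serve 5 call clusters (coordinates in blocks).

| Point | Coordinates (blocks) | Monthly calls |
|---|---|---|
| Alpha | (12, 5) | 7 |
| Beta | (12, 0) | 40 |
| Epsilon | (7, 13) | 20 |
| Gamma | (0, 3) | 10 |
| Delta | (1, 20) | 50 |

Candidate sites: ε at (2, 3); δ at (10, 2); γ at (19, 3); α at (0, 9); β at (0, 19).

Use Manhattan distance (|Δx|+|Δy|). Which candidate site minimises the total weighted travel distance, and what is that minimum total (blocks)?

ε, total 1824 blocks

Total weighted distance at each candidate:
  ε (2, 3): total = 1824
  δ (10, 2): total = 1935
  γ (19, 3): total = 2843
  α (0, 9): total = 1832
  β (0, 19): total = 1942
Minimum is at ε with total 1824 blocks.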